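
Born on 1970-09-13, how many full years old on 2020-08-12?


Birth: 1970-09-13
Reference: 2020-08-12
Year difference: 2020 - 1970 = 50
Birthday not yet reached in 2020, subtract 1

49 years old


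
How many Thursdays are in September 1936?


September 1936 has 30 days
Anchor: Jan 1, 1936. With p = 1936 - 1 = 1935: (p + p//4 - p//100 + p//400) mod 7 = (1935 + 483 - 19 + 4) mod 7 = 2403 mod 7 = 2 -> Wednesday (Mon=0 ... Sun=6)
Days before September (Jan-Aug): 244; September 1 index = (2 + 244) mod 7 = 1 -> Tuesday
First Thursday is September 3
Thursdays: 3, 10, 17, 24

4 Thursdays


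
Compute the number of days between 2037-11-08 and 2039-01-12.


From 2037-11-08 to 2039-01-12
2037-11-08: days before November = 31 + 28 + 31 + 30 + 31 + 30 + 31 + 31 + 30 + 31 = 304 (2037 is not a leap year); day of year = 304 + 8 = 312
2039-01-12: day of year = 12
Rest of 2037: 365 - 312 = 53
Full years 2038 (365): 365
Total = 53 + 365 + 12 = 430

430 days


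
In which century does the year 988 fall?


Century = (year - 1) // 100 + 1
= (988 - 1) // 100 + 1
= 987 // 100 + 1
= 9 + 1

10th century


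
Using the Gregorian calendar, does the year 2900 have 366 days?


Gregorian leap year rule: divisible by 4, but not by 100, unless also by 400.
2900 is divisible by 100 but not 400 -> not a leap year

No


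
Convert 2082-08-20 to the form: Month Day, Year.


ISO 2082-08-20 parses as year=2082, month=08, day=20
Month 8 -> August

August 20, 2082


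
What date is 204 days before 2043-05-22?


Start: 2043-05-22, subtract 204 days
Back 22 days from May 22 reaches April 30, 2043 -> 182 left
April 2043 has 30 days -> back to March 31, 2043 -> 152 left
March 2043 has 31 days -> back to February 28, 2043 -> 121 left
February 2043 has 28 days -> back to January 31, 2043 -> 93 left
January 2043 has 31 days -> back to December 31, 2042 -> 62 left
December 2042 has 31 days -> back to November 30, 2042 -> 31 left
November 2042 has 30 days -> back to October 31, 2042 -> 1 left
October 2042: 31 - 1 = 30 -> lands on October 30

Result: 2042-10-30


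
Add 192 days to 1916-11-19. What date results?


Start: 1916-11-19, add 192 days
November 1916 has 30 days: 30 - 19 = 11 days to November 30 -> 181 left
December 1916 has 31 days -> 150 left
January 1917 has 31 days -> 119 left
February 1917 has 28 days -> 91 left
March 1917 has 31 days -> 60 left
April 1917 has 30 days -> 30 left
May 1917: 30 <= 31 -> lands on May 30

Result: 1917-05-30


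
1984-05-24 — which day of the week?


Date: May 24, 1984
Anchor: Jan 1, 1984. With p = 1984 - 1 = 1983: (p + p//4 - p//100 + p//400) mod 7 = (1983 + 495 - 19 + 4) mod 7 = 2463 mod 7 = 6 -> Sunday (Mon=0 ... Sun=6)
Days before May (Jan-Apr): 121; offset = 121 + 24 - 1 = 144
Weekday index = (6 + 144) mod 7 = 3

Day of the week: Thursday


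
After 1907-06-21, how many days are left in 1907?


Day of year: 172 of 365
Remaining = 365 - 172

193 days


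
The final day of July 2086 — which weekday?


July 2086 has 31 days
Anchor: Jan 1, 2086. With p = 2086 - 1 = 2085: (p + p//4 - p//100 + p//400) mod 7 = (2085 + 521 - 20 + 5) mod 7 = 2591 mod 7 = 1 -> Tuesday (Mon=0 ... Sun=6)
Days before July (Jan-Jun): 181; July 1 index = (1 + 181) mod 7 = 0 -> Monday
Last day offset: 31 - 1 = 30 days
Weekday index = (0 + 30) mod 7 = 2

Wednesday, July 31


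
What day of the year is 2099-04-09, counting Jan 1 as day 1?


Date: April 9, 2099
Days in months 1 through 3: 90
Plus 9 days in April

Day of year: 99


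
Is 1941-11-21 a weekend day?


Anchor: Jan 1, 1941. With p = 1941 - 1 = 1940: (p + p//4 - p//100 + p//400) mod 7 = (1940 + 485 - 19 + 4) mod 7 = 2410 mod 7 = 2 -> Wednesday (Mon=0 ... Sun=6)
Day of year: 325; offset = 324
Weekday index = (2 + 324) mod 7 = 4 -> Friday
Weekend days: Saturday, Sunday

No


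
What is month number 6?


Month 6 of 12

June


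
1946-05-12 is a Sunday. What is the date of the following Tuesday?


Current: Sunday
Target: Tuesday
Days ahead: 2

Next Tuesday: 1946-05-14


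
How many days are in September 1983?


September 1983

30 days


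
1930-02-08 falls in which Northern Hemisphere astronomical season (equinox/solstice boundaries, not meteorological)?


Date: February 8
Astronomical Winter (approx.; exact equinox/solstice day varies by year): December 21 to March 19
February 8 falls within the Winter window

Winter


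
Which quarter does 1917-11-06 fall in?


Month: November (month 11)
Q1: Jan-Mar, Q2: Apr-Jun, Q3: Jul-Sep, Q4: Oct-Dec

Q4


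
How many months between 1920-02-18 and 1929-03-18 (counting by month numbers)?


From February 1920 to March 1929
9 years * 12 = 108 months, plus 1 month = 109

109 months


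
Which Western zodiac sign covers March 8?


Date: March 8
Conventional tropical zodiac dates: Pisces from February 19 onward; Aries starts March 21
March 8 falls within the Pisces range

Pisces


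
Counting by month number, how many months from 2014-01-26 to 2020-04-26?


From January 2014 to April 2020
6 years * 12 = 72 months, plus 3 months = 75

75 months


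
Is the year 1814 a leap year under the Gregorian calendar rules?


Gregorian leap year rule: divisible by 4, but not by 100, unless also by 400.
1814 is not divisible by 4 -> not a leap year

No


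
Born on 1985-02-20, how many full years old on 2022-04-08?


Birth: 1985-02-20
Reference: 2022-04-08
Year difference: 2022 - 1985 = 37

37 years old


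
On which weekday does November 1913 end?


November 1913 has 30 days
Anchor: Jan 1, 1913. With p = 1913 - 1 = 1912: (p + p//4 - p//100 + p//400) mod 7 = (1912 + 478 - 19 + 4) mod 7 = 2375 mod 7 = 2 -> Wednesday (Mon=0 ... Sun=6)
Days before November (Jan-Oct): 304; November 1 index = (2 + 304) mod 7 = 5 -> Saturday
Last day offset: 30 - 1 = 29 days
Weekday index = (5 + 29) mod 7 = 6

Sunday, November 30


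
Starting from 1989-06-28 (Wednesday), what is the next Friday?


Current: Wednesday
Target: Friday
Days ahead: 2

Next Friday: 1989-06-30


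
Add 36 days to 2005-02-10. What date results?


Start: 2005-02-10, add 36 days
February 2005 has 28 days: 28 - 10 = 18 days to February 28 -> 18 left
March 2005: 18 <= 31 -> lands on March 18

Result: 2005-03-18


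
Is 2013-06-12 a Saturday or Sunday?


Anchor: Jan 1, 2013. With p = 2013 - 1 = 2012: (p + p//4 - p//100 + p//400) mod 7 = (2012 + 503 - 20 + 5) mod 7 = 2500 mod 7 = 1 -> Tuesday (Mon=0 ... Sun=6)
Day of year: 163; offset = 162
Weekday index = (1 + 162) mod 7 = 2 -> Wednesday
Weekend days: Saturday, Sunday

No


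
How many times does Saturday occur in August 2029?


August 2029 has 31 days
Anchor: Jan 1, 2029. With p = 2029 - 1 = 2028: (p + p//4 - p//100 + p//400) mod 7 = (2028 + 507 - 20 + 5) mod 7 = 2520 mod 7 = 0 -> Monday (Mon=0 ... Sun=6)
Days before August (Jan-Jul): 212; August 1 index = (0 + 212) mod 7 = 2 -> Wednesday
First Saturday is August 4
Saturdays: 4, 11, 18, 25

4 Saturdays


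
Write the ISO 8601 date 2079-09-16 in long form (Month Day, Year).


ISO 2079-09-16 parses as year=2079, month=09, day=16
Month 9 -> September

September 16, 2079


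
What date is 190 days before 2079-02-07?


Start: 2079-02-07, subtract 190 days
Back 7 days from February 7 reaches January 31, 2079 -> 183 left
January 2079 has 31 days -> back to December 31, 2078 -> 152 left
December 2078 has 31 days -> back to November 30, 2078 -> 121 left
November 2078 has 30 days -> back to October 31, 2078 -> 91 left
October 2078 has 31 days -> back to September 30, 2078 -> 60 left
September 2078 has 30 days -> back to August 31, 2078 -> 30 left
August 2078: 31 - 30 = 1 -> lands on August 1

Result: 2078-08-01


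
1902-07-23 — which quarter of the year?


Month: July (month 7)
Q1: Jan-Mar, Q2: Apr-Jun, Q3: Jul-Sep, Q4: Oct-Dec

Q3


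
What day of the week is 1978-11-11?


Date: November 11, 1978
Anchor: Jan 1, 1978. With p = 1978 - 1 = 1977: (p + p//4 - p//100 + p//400) mod 7 = (1977 + 494 - 19 + 4) mod 7 = 2456 mod 7 = 6 -> Sunday (Mon=0 ... Sun=6)
Days before November (Jan-Oct): 304; offset = 304 + 11 - 1 = 314
Weekday index = (6 + 314) mod 7 = 5

Day of the week: Saturday


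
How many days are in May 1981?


May 1981

31 days


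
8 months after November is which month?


November is month 11
11 + 8 = 19; wrap: 19 - 12 = 7

July


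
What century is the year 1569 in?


Century = (year - 1) // 100 + 1
= (1569 - 1) // 100 + 1
= 1568 // 100 + 1
= 15 + 1

16th century


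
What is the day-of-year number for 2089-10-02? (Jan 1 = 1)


Date: October 2, 2089
Days in months 1 through 9: 273
Plus 2 days in October

Day of year: 275


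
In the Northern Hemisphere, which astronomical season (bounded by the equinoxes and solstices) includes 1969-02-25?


Date: February 25
Astronomical Winter (approx.; exact equinox/solstice day varies by year): December 21 to March 19
February 25 falls within the Winter window

Winter


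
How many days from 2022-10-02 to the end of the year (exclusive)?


Day of year: 275 of 365
Remaining = 365 - 275

90 days


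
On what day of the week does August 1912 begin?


Target: August 1, 1912
Anchor: Jan 1, 1912. With p = 1912 - 1 = 1911: (p + p//4 - p//100 + p//400) mod 7 = (1911 + 477 - 19 + 4) mod 7 = 2373 mod 7 = 0 -> Monday (Mon=0 ... Sun=6)
Days before August (Jan-Jul): 213 days
Weekday index = (0 + 213) mod 7 = 3

Thursday


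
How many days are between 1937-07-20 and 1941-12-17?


From 1937-07-20 to 1941-12-17
1937-07-20: days before July = 31 + 28 + 31 + 30 + 31 + 30 = 181 (1937 is not a leap year); day of year = 181 + 20 = 201
1941-12-17: days before December = 31 + 28 + 31 + 30 + 31 + 30 + 31 + 31 + 30 + 31 + 30 = 334 (1941 is not a leap year); day of year = 334 + 17 = 351
Rest of 1937: 365 - 201 = 164
Full years 1938 (365), 1939 (365), 1940 (366): 1096
Total = 164 + 1096 + 351 = 1611

1611 days


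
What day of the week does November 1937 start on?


Target: November 1, 1937
Anchor: Jan 1, 1937. With p = 1937 - 1 = 1936: (p + p//4 - p//100 + p//400) mod 7 = (1936 + 484 - 19 + 4) mod 7 = 2405 mod 7 = 4 -> Friday (Mon=0 ... Sun=6)
Days before November (Jan-Oct): 304 days
Weekday index = (4 + 304) mod 7 = 0

Monday


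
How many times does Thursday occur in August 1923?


August 1923 has 31 days
Anchor: Jan 1, 1923. With p = 1923 - 1 = 1922: (p + p//4 - p//100 + p//400) mod 7 = (1922 + 480 - 19 + 4) mod 7 = 2387 mod 7 = 0 -> Monday (Mon=0 ... Sun=6)
Days before August (Jan-Jul): 212; August 1 index = (0 + 212) mod 7 = 2 -> Wednesday
First Thursday is August 2
Thursdays: 2, 9, 16, 23, 30

5 Thursdays


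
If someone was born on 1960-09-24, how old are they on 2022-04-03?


Birth: 1960-09-24
Reference: 2022-04-03
Year difference: 2022 - 1960 = 62
Birthday not yet reached in 2022, subtract 1

61 years old


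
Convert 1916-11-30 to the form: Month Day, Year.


ISO 1916-11-30 parses as year=1916, month=11, day=30
Month 11 -> November

November 30, 1916


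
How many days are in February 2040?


February 2040 (leap year: yes)

29 days


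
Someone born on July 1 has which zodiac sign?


Date: July 1
Conventional tropical zodiac dates: Cancer from June 21 onward; Leo starts July 23
July 1 falls within the Cancer range

Cancer


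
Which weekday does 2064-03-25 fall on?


Date: March 25, 2064
Anchor: Jan 1, 2064. With p = 2064 - 1 = 2063: (p + p//4 - p//100 + p//400) mod 7 = (2063 + 515 - 20 + 5) mod 7 = 2563 mod 7 = 1 -> Tuesday (Mon=0 ... Sun=6)
Days before March (Jan-Feb): 60; offset = 60 + 25 - 1 = 84
Weekday index = (1 + 84) mod 7 = 1

Day of the week: Tuesday


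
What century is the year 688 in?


Century = (year - 1) // 100 + 1
= (688 - 1) // 100 + 1
= 687 // 100 + 1
= 6 + 1

7th century


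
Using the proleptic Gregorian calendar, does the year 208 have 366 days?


Gregorian leap year rule: divisible by 4, but not by 100, unless also by 400.
208 is divisible by 4 but not 100 -> leap year

Yes


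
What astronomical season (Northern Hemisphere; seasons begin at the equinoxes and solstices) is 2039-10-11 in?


Date: October 11
Astronomical Autumn (approx.; exact equinox/solstice day varies by year): September 22 to December 20
October 11 falls within the Autumn window

Autumn


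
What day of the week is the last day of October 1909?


October 1909 has 31 days
Anchor: Jan 1, 1909. With p = 1909 - 1 = 1908: (p + p//4 - p//100 + p//400) mod 7 = (1908 + 477 - 19 + 4) mod 7 = 2370 mod 7 = 4 -> Friday (Mon=0 ... Sun=6)
Days before October (Jan-Sep): 273; October 1 index = (4 + 273) mod 7 = 4 -> Friday
Last day offset: 31 - 1 = 30 days
Weekday index = (4 + 30) mod 7 = 6

Sunday, October 31


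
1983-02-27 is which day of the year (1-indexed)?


Date: February 27, 1983
Days in months 1 through 1: 31
Plus 27 days in February

Day of year: 58


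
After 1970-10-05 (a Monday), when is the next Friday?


Current: Monday
Target: Friday
Days ahead: 4

Next Friday: 1970-10-09


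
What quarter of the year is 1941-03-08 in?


Month: March (month 3)
Q1: Jan-Mar, Q2: Apr-Jun, Q3: Jul-Sep, Q4: Oct-Dec

Q1


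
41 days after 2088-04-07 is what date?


Start: 2088-04-07, add 41 days
April 2088 has 30 days: 30 - 7 = 23 days to April 30 -> 18 left
May 2088: 18 <= 31 -> lands on May 18

Result: 2088-05-18


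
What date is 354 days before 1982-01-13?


Start: 1982-01-13, subtract 354 days
Back 13 days from January 13 reaches December 31, 1981 -> 341 left
December 1981 has 31 days -> back to November 30, 1981 -> 310 left
November 1981 has 30 days -> back to October 31, 1981 -> 280 left
October 1981 has 31 days -> back to September 30, 1981 -> 249 left
September 1981 has 30 days -> back to August 31, 1981 -> 219 left
August 1981 has 31 days -> back to July 31, 1981 -> 188 left
July 1981 has 31 days -> back to June 30, 1981 -> 157 left
June 1981 has 30 days -> back to May 31, 1981 -> 127 left
May 1981 has 31 days -> back to April 30, 1981 -> 96 left
April 1981 has 30 days -> back to March 31, 1981 -> 66 left
March 1981 has 31 days -> back to February 28, 1981 -> 35 left
February 1981 has 28 days -> back to January 31, 1981 -> 7 left
January 1981: 31 - 7 = 24 -> lands on January 24

Result: 1981-01-24


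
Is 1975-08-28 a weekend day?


Anchor: Jan 1, 1975. With p = 1975 - 1 = 1974: (p + p//4 - p//100 + p//400) mod 7 = (1974 + 493 - 19 + 4) mod 7 = 2452 mod 7 = 2 -> Wednesday (Mon=0 ... Sun=6)
Day of year: 240; offset = 239
Weekday index = (2 + 239) mod 7 = 3 -> Thursday
Weekend days: Saturday, Sunday

No


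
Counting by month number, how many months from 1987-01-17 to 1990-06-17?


From January 1987 to June 1990
3 years * 12 = 36 months, plus 5 months = 41

41 months


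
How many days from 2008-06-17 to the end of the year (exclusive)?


Day of year: 169 of 366
Remaining = 366 - 169

197 days


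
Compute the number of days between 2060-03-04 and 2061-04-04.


From 2060-03-04 to 2061-04-04
2060-03-04: days before March = 31 + 29 = 60 (2060 is a leap year); day of year = 60 + 4 = 64
2061-04-04: days before April = 31 + 28 + 31 = 90 (2061 is not a leap year); day of year = 90 + 4 = 94
Rest of 2060: 366 - 64 = 302
Total = 302 + 94 = 396

396 days


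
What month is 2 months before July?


July is month 7
7 - 2 = 5

May


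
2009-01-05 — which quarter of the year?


Month: January (month 1)
Q1: Jan-Mar, Q2: Apr-Jun, Q3: Jul-Sep, Q4: Oct-Dec

Q1


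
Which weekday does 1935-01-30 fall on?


Date: January 30, 1935
Anchor: Jan 1, 1935. With p = 1935 - 1 = 1934: (p + p//4 - p//100 + p//400) mod 7 = (1934 + 483 - 19 + 4) mod 7 = 2402 mod 7 = 1 -> Tuesday (Mon=0 ... Sun=6)
Days into year = 30 - 1 = 29
Weekday index = (1 + 29) mod 7 = 2

Day of the week: Wednesday


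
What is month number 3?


Month 3 of 12

March


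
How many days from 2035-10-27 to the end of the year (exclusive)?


Day of year: 300 of 365
Remaining = 365 - 300

65 days


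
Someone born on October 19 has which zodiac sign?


Date: October 19
Conventional tropical zodiac dates: Libra from September 23 onward; Scorpio starts October 23
October 19 falls within the Libra range

Libra


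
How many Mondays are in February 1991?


February 1991 has 28 days
Anchor: Jan 1, 1991. With p = 1991 - 1 = 1990: (p + p//4 - p//100 + p//400) mod 7 = (1990 + 497 - 19 + 4) mod 7 = 2472 mod 7 = 1 -> Tuesday (Mon=0 ... Sun=6)
Days before February (Jan): 31; February 1 index = (1 + 31) mod 7 = 4 -> Friday
First Monday is February 4
Mondays: 4, 11, 18, 25

4 Mondays


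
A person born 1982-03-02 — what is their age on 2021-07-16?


Birth: 1982-03-02
Reference: 2021-07-16
Year difference: 2021 - 1982 = 39

39 years old


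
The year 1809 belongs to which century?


Century = (year - 1) // 100 + 1
= (1809 - 1) // 100 + 1
= 1808 // 100 + 1
= 18 + 1

19th century


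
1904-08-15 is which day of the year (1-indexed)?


Date: August 15, 1904
Days in months 1 through 7: 213
Plus 15 days in August

Day of year: 228


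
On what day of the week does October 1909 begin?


Target: October 1, 1909
Anchor: Jan 1, 1909. With p = 1909 - 1 = 1908: (p + p//4 - p//100 + p//400) mod 7 = (1908 + 477 - 19 + 4) mod 7 = 2370 mod 7 = 4 -> Friday (Mon=0 ... Sun=6)
Days before October (Jan-Sep): 273 days
Weekday index = (4 + 273) mod 7 = 4

Friday


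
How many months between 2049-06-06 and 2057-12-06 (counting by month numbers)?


From June 2049 to December 2057
8 years * 12 = 96 months, plus 6 months = 102

102 months


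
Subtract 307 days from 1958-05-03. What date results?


Start: 1958-05-03, subtract 307 days
Back 3 days from May 3 reaches April 30, 1958 -> 304 left
April 1958 has 30 days -> back to March 31, 1958 -> 274 left
March 1958 has 31 days -> back to February 28, 1958 -> 243 left
February 1958 has 28 days -> back to January 31, 1958 -> 215 left
January 1958 has 31 days -> back to December 31, 1957 -> 184 left
December 1957 has 31 days -> back to November 30, 1957 -> 153 left
November 1957 has 30 days -> back to October 31, 1957 -> 123 left
October 1957 has 31 days -> back to September 30, 1957 -> 92 left
September 1957 has 30 days -> back to August 31, 1957 -> 62 left
August 1957 has 31 days -> back to July 31, 1957 -> 31 left
July 1957 has 31 days -> back to June 30, 1957 -> 0 left
June 1957: 30 - 0 = 30 -> lands on June 30

Result: 1957-06-30


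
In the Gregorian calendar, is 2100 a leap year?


Gregorian leap year rule: divisible by 4, but not by 100, unless also by 400.
2100 is divisible by 100 but not 400 -> not a leap year

No


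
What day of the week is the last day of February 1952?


February 1952 has 29 days
Anchor: Jan 1, 1952. With p = 1952 - 1 = 1951: (p + p//4 - p//100 + p//400) mod 7 = (1951 + 487 - 19 + 4) mod 7 = 2423 mod 7 = 1 -> Tuesday (Mon=0 ... Sun=6)
Days before February (Jan): 31; February 1 index = (1 + 31) mod 7 = 4 -> Friday
Last day offset: 29 - 1 = 28 days
Weekday index = (4 + 28) mod 7 = 4

Friday, February 29


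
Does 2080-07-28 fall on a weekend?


Anchor: Jan 1, 2080. With p = 2080 - 1 = 2079: (p + p//4 - p//100 + p//400) mod 7 = (2079 + 519 - 20 + 5) mod 7 = 2583 mod 7 = 0 -> Monday (Mon=0 ... Sun=6)
Day of year: 210; offset = 209
Weekday index = (0 + 209) mod 7 = 6 -> Sunday
Weekend days: Saturday, Sunday

Yes


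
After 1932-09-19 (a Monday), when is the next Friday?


Current: Monday
Target: Friday
Days ahead: 4

Next Friday: 1932-09-23


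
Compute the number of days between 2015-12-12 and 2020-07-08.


From 2015-12-12 to 2020-07-08
2015-12-12: days before December = 31 + 28 + 31 + 30 + 31 + 30 + 31 + 31 + 30 + 31 + 30 = 334 (2015 is not a leap year); day of year = 334 + 12 = 346
2020-07-08: days before July = 31 + 29 + 31 + 30 + 31 + 30 = 182 (2020 is a leap year); day of year = 182 + 8 = 190
Rest of 2015: 365 - 346 = 19
Full years 2016 (366), 2017 (365), 2018 (365), 2019 (365): 1461
Total = 19 + 1461 + 190 = 1670

1670 days


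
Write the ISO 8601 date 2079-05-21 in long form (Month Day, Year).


ISO 2079-05-21 parses as year=2079, month=05, day=21
Month 5 -> May

May 21, 2079


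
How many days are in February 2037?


February 2037 (leap year: no)

28 days


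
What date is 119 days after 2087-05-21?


Start: 2087-05-21, add 119 days
May 2087 has 31 days: 31 - 21 = 10 days to May 31 -> 109 left
June 2087 has 30 days -> 79 left
July 2087 has 31 days -> 48 left
August 2087 has 31 days -> 17 left
September 2087: 17 <= 30 -> lands on September 17

Result: 2087-09-17


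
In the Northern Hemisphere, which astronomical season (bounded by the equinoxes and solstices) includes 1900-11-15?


Date: November 15
Astronomical Autumn (approx.; exact equinox/solstice day varies by year): September 22 to December 20
November 15 falls within the Autumn window

Autumn


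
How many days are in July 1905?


July 1905

31 days


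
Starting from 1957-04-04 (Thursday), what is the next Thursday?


Current: Thursday
Target: Thursday
Days ahead: 7

Next Thursday: 1957-04-11


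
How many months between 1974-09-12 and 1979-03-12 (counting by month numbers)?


From September 1974 to March 1979
5 years * 12 = 60 months, minus 6 months = 54

54 months


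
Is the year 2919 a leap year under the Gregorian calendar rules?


Gregorian leap year rule: divisible by 4, but not by 100, unless also by 400.
2919 is not divisible by 4 -> not a leap year

No


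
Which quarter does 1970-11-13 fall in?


Month: November (month 11)
Q1: Jan-Mar, Q2: Apr-Jun, Q3: Jul-Sep, Q4: Oct-Dec

Q4


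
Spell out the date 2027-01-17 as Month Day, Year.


ISO 2027-01-17 parses as year=2027, month=01, day=17
Month 1 -> January

January 17, 2027


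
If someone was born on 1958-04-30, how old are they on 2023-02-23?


Birth: 1958-04-30
Reference: 2023-02-23
Year difference: 2023 - 1958 = 65
Birthday not yet reached in 2023, subtract 1

64 years old


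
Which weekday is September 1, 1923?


Target: September 1, 1923
Anchor: Jan 1, 1923. With p = 1923 - 1 = 1922: (p + p//4 - p//100 + p//400) mod 7 = (1922 + 480 - 19 + 4) mod 7 = 2387 mod 7 = 0 -> Monday (Mon=0 ... Sun=6)
Days before September (Jan-Aug): 243 days
Weekday index = (0 + 243) mod 7 = 5

Saturday


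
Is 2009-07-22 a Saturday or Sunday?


Anchor: Jan 1, 2009. With p = 2009 - 1 = 2008: (p + p//4 - p//100 + p//400) mod 7 = (2008 + 502 - 20 + 5) mod 7 = 2495 mod 7 = 3 -> Thursday (Mon=0 ... Sun=6)
Day of year: 203; offset = 202
Weekday index = (3 + 202) mod 7 = 2 -> Wednesday
Weekend days: Saturday, Sunday

No


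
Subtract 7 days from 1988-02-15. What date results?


Start: 1988-02-15, subtract 7 days
15 - 7 = 8 stays within February 1988

Result: 1988-02-08


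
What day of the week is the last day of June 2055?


June 2055 has 30 days
Anchor: Jan 1, 2055. With p = 2055 - 1 = 2054: (p + p//4 - p//100 + p//400) mod 7 = (2054 + 513 - 20 + 5) mod 7 = 2552 mod 7 = 4 -> Friday (Mon=0 ... Sun=6)
Days before June (Jan-May): 151; June 1 index = (4 + 151) mod 7 = 1 -> Tuesday
Last day offset: 30 - 1 = 29 days
Weekday index = (1 + 29) mod 7 = 2

Wednesday, June 30


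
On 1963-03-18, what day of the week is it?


Date: March 18, 1963
Anchor: Jan 1, 1963. With p = 1963 - 1 = 1962: (p + p//4 - p//100 + p//400) mod 7 = (1962 + 490 - 19 + 4) mod 7 = 2437 mod 7 = 1 -> Tuesday (Mon=0 ... Sun=6)
Days before March (Jan-Feb): 59; offset = 59 + 18 - 1 = 76
Weekday index = (1 + 76) mod 7 = 0

Day of the week: Monday


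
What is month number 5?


Month 5 of 12

May


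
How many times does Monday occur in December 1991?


December 1991 has 31 days
Anchor: Jan 1, 1991. With p = 1991 - 1 = 1990: (p + p//4 - p//100 + p//400) mod 7 = (1990 + 497 - 19 + 4) mod 7 = 2472 mod 7 = 1 -> Tuesday (Mon=0 ... Sun=6)
Days before December (Jan-Nov): 334; December 1 index = (1 + 334) mod 7 = 6 -> Sunday
First Monday is December 2
Mondays: 2, 9, 16, 23, 30

5 Mondays


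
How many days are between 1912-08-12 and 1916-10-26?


From 1912-08-12 to 1916-10-26
1912-08-12: days before August = 31 + 29 + 31 + 30 + 31 + 30 + 31 = 213 (1912 is a leap year); day of year = 213 + 12 = 225
1916-10-26: days before October = 31 + 29 + 31 + 30 + 31 + 30 + 31 + 31 + 30 = 274 (1916 is a leap year); day of year = 274 + 26 = 300
Rest of 1912: 366 - 225 = 141
Full years 1913 (365), 1914 (365), 1915 (365): 1095
Total = 141 + 1095 + 300 = 1536

1536 days


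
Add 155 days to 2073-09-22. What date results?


Start: 2073-09-22, add 155 days
September 2073 has 30 days: 30 - 22 = 8 days to September 30 -> 147 left
October 2073 has 31 days -> 116 left
November 2073 has 30 days -> 86 left
December 2073 has 31 days -> 55 left
January 2074 has 31 days -> 24 left
February 2074: 24 <= 28 -> lands on February 24

Result: 2074-02-24


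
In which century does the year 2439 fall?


Century = (year - 1) // 100 + 1
= (2439 - 1) // 100 + 1
= 2438 // 100 + 1
= 24 + 1

25th century


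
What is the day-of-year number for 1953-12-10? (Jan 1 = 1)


Date: December 10, 1953
Days in months 1 through 11: 334
Plus 10 days in December

Day of year: 344


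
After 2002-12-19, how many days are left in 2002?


Day of year: 353 of 365
Remaining = 365 - 353

12 days


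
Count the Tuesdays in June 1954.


June 1954 has 30 days
Anchor: Jan 1, 1954. With p = 1954 - 1 = 1953: (p + p//4 - p//100 + p//400) mod 7 = (1953 + 488 - 19 + 4) mod 7 = 2426 mod 7 = 4 -> Friday (Mon=0 ... Sun=6)
Days before June (Jan-May): 151; June 1 index = (4 + 151) mod 7 = 1 -> Tuesday
First Tuesday is June 1
Tuesdays: 1, 8, 15, 22, 29

5 Tuesdays


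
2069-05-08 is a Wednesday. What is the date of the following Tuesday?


Current: Wednesday
Target: Tuesday
Days ahead: 6

Next Tuesday: 2069-05-14


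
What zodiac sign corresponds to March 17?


Date: March 17
Conventional tropical zodiac dates: Pisces from February 19 onward; Aries starts March 21
March 17 falls within the Pisces range

Pisces


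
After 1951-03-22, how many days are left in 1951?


Day of year: 81 of 365
Remaining = 365 - 81

284 days


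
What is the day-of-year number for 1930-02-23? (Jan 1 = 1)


Date: February 23, 1930
Days in months 1 through 1: 31
Plus 23 days in February

Day of year: 54


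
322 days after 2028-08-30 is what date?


Start: 2028-08-30, add 322 days
August 2028 has 31 days: 31 - 30 = 1 day to August 31 -> 321 left
September 2028 has 30 days -> 291 left
October 2028 has 31 days -> 260 left
November 2028 has 30 days -> 230 left
December 2028 has 31 days -> 199 left
January 2029 has 31 days -> 168 left
February 2029 has 28 days -> 140 left
March 2029 has 31 days -> 109 left
April 2029 has 30 days -> 79 left
May 2029 has 31 days -> 48 left
June 2029 has 30 days -> 18 left
July 2029: 18 <= 31 -> lands on July 18

Result: 2029-07-18


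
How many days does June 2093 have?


June 2093

30 days


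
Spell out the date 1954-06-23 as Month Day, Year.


ISO 1954-06-23 parses as year=1954, month=06, day=23
Month 6 -> June

June 23, 1954


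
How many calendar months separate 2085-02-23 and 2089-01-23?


From February 2085 to January 2089
4 years * 12 = 48 months, minus 1 month = 47

47 months


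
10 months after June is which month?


June is month 6
6 + 10 = 16; wrap: 16 - 12 = 4

April


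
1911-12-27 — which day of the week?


Date: December 27, 1911
Anchor: Jan 1, 1911. With p = 1911 - 1 = 1910: (p + p//4 - p//100 + p//400) mod 7 = (1910 + 477 - 19 + 4) mod 7 = 2372 mod 7 = 6 -> Sunday (Mon=0 ... Sun=6)
Days before December (Jan-Nov): 334; offset = 334 + 27 - 1 = 360
Weekday index = (6 + 360) mod 7 = 2

Day of the week: Wednesday


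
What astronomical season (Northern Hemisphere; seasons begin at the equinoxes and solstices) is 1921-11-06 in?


Date: November 6
Astronomical Autumn (approx.; exact equinox/solstice day varies by year): September 22 to December 20
November 6 falls within the Autumn window

Autumn


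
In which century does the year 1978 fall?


Century = (year - 1) // 100 + 1
= (1978 - 1) // 100 + 1
= 1977 // 100 + 1
= 19 + 1

20th century


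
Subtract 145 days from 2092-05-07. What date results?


Start: 2092-05-07, subtract 145 days
Back 7 days from May 7 reaches April 30, 2092 -> 138 left
April 2092 has 30 days -> back to March 31, 2092 -> 108 left
March 2092 has 31 days -> back to February 29, 2092 -> 77 left
February 2092 has 29 days -> back to January 31, 2092 -> 48 left
January 2092 has 31 days -> back to December 31, 2091 -> 17 left
December 2091: 31 - 17 = 14 -> lands on December 14

Result: 2091-12-14


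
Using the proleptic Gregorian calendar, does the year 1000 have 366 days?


Gregorian leap year rule: divisible by 4, but not by 100, unless also by 400.
1000 is divisible by 100 but not 400 -> not a leap year

No


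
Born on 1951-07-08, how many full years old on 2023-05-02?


Birth: 1951-07-08
Reference: 2023-05-02
Year difference: 2023 - 1951 = 72
Birthday not yet reached in 2023, subtract 1

71 years old


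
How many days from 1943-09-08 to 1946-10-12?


From 1943-09-08 to 1946-10-12
1943-09-08: days before September = 31 + 28 + 31 + 30 + 31 + 30 + 31 + 31 = 243 (1943 is not a leap year); day of year = 243 + 8 = 251
1946-10-12: days before October = 31 + 28 + 31 + 30 + 31 + 30 + 31 + 31 + 30 = 273 (1946 is not a leap year); day of year = 273 + 12 = 285
Rest of 1943: 365 - 251 = 114
Full years 1944 (366), 1945 (365): 731
Total = 114 + 731 + 285 = 1130

1130 days


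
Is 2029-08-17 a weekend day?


Anchor: Jan 1, 2029. With p = 2029 - 1 = 2028: (p + p//4 - p//100 + p//400) mod 7 = (2028 + 507 - 20 + 5) mod 7 = 2520 mod 7 = 0 -> Monday (Mon=0 ... Sun=6)
Day of year: 229; offset = 228
Weekday index = (0 + 228) mod 7 = 4 -> Friday
Weekend days: Saturday, Sunday

No


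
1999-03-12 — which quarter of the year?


Month: March (month 3)
Q1: Jan-Mar, Q2: Apr-Jun, Q3: Jul-Sep, Q4: Oct-Dec

Q1


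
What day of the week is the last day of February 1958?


February 1958 has 28 days
Anchor: Jan 1, 1958. With p = 1958 - 1 = 1957: (p + p//4 - p//100 + p//400) mod 7 = (1957 + 489 - 19 + 4) mod 7 = 2431 mod 7 = 2 -> Wednesday (Mon=0 ... Sun=6)
Days before February (Jan): 31; February 1 index = (2 + 31) mod 7 = 5 -> Saturday
Last day offset: 28 - 1 = 27 days
Weekday index = (5 + 27) mod 7 = 4

Friday, February 28


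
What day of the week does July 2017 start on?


Target: July 1, 2017
Anchor: Jan 1, 2017. With p = 2017 - 1 = 2016: (p + p//4 - p//100 + p//400) mod 7 = (2016 + 504 - 20 + 5) mod 7 = 2505 mod 7 = 6 -> Sunday (Mon=0 ... Sun=6)
Days before July (Jan-Jun): 181 days
Weekday index = (6 + 181) mod 7 = 5

Saturday


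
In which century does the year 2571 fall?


Century = (year - 1) // 100 + 1
= (2571 - 1) // 100 + 1
= 2570 // 100 + 1
= 25 + 1

26th century


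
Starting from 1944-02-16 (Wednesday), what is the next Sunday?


Current: Wednesday
Target: Sunday
Days ahead: 4

Next Sunday: 1944-02-20


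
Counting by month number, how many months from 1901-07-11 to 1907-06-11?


From July 1901 to June 1907
6 years * 12 = 72 months, minus 1 month = 71

71 months


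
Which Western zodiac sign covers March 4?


Date: March 4
Conventional tropical zodiac dates: Pisces from February 19 onward; Aries starts March 21
March 4 falls within the Pisces range

Pisces


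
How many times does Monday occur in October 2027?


October 2027 has 31 days
Anchor: Jan 1, 2027. With p = 2027 - 1 = 2026: (p + p//4 - p//100 + p//400) mod 7 = (2026 + 506 - 20 + 5) mod 7 = 2517 mod 7 = 4 -> Friday (Mon=0 ... Sun=6)
Days before October (Jan-Sep): 273; October 1 index = (4 + 273) mod 7 = 4 -> Friday
First Monday is October 4
Mondays: 4, 11, 18, 25

4 Mondays


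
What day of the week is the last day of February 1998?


February 1998 has 28 days
Anchor: Jan 1, 1998. With p = 1998 - 1 = 1997: (p + p//4 - p//100 + p//400) mod 7 = (1997 + 499 - 19 + 4) mod 7 = 2481 mod 7 = 3 -> Thursday (Mon=0 ... Sun=6)
Days before February (Jan): 31; February 1 index = (3 + 31) mod 7 = 6 -> Sunday
Last day offset: 28 - 1 = 27 days
Weekday index = (6 + 27) mod 7 = 5

Saturday, February 28


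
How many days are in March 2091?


March 2091

31 days


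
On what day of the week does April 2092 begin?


Target: April 1, 2092
Anchor: Jan 1, 2092. With p = 2092 - 1 = 2091: (p + p//4 - p//100 + p//400) mod 7 = (2091 + 522 - 20 + 5) mod 7 = 2598 mod 7 = 1 -> Tuesday (Mon=0 ... Sun=6)
Days before April (Jan-Mar): 91 days
Weekday index = (1 + 91) mod 7 = 1

Tuesday


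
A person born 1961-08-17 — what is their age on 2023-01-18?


Birth: 1961-08-17
Reference: 2023-01-18
Year difference: 2023 - 1961 = 62
Birthday not yet reached in 2023, subtract 1

61 years old


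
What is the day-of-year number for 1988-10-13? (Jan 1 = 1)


Date: October 13, 1988
Days in months 1 through 9: 274
Plus 13 days in October

Day of year: 287


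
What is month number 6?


Month 6 of 12

June


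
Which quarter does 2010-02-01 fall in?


Month: February (month 2)
Q1: Jan-Mar, Q2: Apr-Jun, Q3: Jul-Sep, Q4: Oct-Dec

Q1


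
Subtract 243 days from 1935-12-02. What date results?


Start: 1935-12-02, subtract 243 days
Back 2 days from December 2 reaches November 30, 1935 -> 241 left
November 1935 has 30 days -> back to October 31, 1935 -> 211 left
October 1935 has 31 days -> back to September 30, 1935 -> 180 left
September 1935 has 30 days -> back to August 31, 1935 -> 150 left
August 1935 has 31 days -> back to July 31, 1935 -> 119 left
July 1935 has 31 days -> back to June 30, 1935 -> 88 left
June 1935 has 30 days -> back to May 31, 1935 -> 58 left
May 1935 has 31 days -> back to April 30, 1935 -> 27 left
April 1935: 30 - 27 = 3 -> lands on April 3

Result: 1935-04-03


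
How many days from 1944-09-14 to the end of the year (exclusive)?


Day of year: 258 of 366
Remaining = 366 - 258

108 days


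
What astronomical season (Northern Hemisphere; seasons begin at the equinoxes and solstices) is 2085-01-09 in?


Date: January 9
Astronomical Winter (approx.; exact equinox/solstice day varies by year): December 21 to March 19
January 9 falls within the Winter window

Winter


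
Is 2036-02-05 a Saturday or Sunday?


Anchor: Jan 1, 2036. With p = 2036 - 1 = 2035: (p + p//4 - p//100 + p//400) mod 7 = (2035 + 508 - 20 + 5) mod 7 = 2528 mod 7 = 1 -> Tuesday (Mon=0 ... Sun=6)
Day of year: 36; offset = 35
Weekday index = (1 + 35) mod 7 = 1 -> Tuesday
Weekend days: Saturday, Sunday

No


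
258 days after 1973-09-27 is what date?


Start: 1973-09-27, add 258 days
September 1973 has 30 days: 30 - 27 = 3 days to September 30 -> 255 left
October 1973 has 31 days -> 224 left
November 1973 has 30 days -> 194 left
December 1973 has 31 days -> 163 left
January 1974 has 31 days -> 132 left
February 1974 has 28 days -> 104 left
March 1974 has 31 days -> 73 left
April 1974 has 30 days -> 43 left
May 1974 has 31 days -> 12 left
June 1974: 12 <= 30 -> lands on June 12

Result: 1974-06-12


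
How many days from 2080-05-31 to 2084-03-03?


From 2080-05-31 to 2084-03-03
2080-05-31: days before May = 31 + 29 + 31 + 30 = 121 (2080 is a leap year); day of year = 121 + 31 = 152
2084-03-03: days before March = 31 + 29 = 60 (2084 is a leap year); day of year = 60 + 3 = 63
Rest of 2080: 366 - 152 = 214
Full years 2081 (365), 2082 (365), 2083 (365): 1095
Total = 214 + 1095 + 63 = 1372

1372 days


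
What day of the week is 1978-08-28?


Date: August 28, 1978
Anchor: Jan 1, 1978. With p = 1978 - 1 = 1977: (p + p//4 - p//100 + p//400) mod 7 = (1977 + 494 - 19 + 4) mod 7 = 2456 mod 7 = 6 -> Sunday (Mon=0 ... Sun=6)
Days before August (Jan-Jul): 212; offset = 212 + 28 - 1 = 239
Weekday index = (6 + 239) mod 7 = 0

Day of the week: Monday


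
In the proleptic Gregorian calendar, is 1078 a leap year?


Gregorian leap year rule: divisible by 4, but not by 100, unless also by 400.
1078 is not divisible by 4 -> not a leap year

No


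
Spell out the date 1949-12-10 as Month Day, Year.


ISO 1949-12-10 parses as year=1949, month=12, day=10
Month 12 -> December

December 10, 1949


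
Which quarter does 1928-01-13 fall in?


Month: January (month 1)
Q1: Jan-Mar, Q2: Apr-Jun, Q3: Jul-Sep, Q4: Oct-Dec

Q1


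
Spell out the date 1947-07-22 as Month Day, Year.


ISO 1947-07-22 parses as year=1947, month=07, day=22
Month 7 -> July

July 22, 1947


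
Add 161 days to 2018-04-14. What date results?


Start: 2018-04-14, add 161 days
April 2018 has 30 days: 30 - 14 = 16 days to April 30 -> 145 left
May 2018 has 31 days -> 114 left
June 2018 has 30 days -> 84 left
July 2018 has 31 days -> 53 left
August 2018 has 31 days -> 22 left
September 2018: 22 <= 30 -> lands on September 22

Result: 2018-09-22


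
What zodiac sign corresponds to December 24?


Date: December 24
Conventional tropical zodiac dates: Capricorn from December 22 onward; Aquarius starts January 20
December 24 falls within the Capricorn range

Capricorn


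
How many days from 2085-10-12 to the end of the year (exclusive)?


Day of year: 285 of 365
Remaining = 365 - 285

80 days


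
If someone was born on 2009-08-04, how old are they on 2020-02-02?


Birth: 2009-08-04
Reference: 2020-02-02
Year difference: 2020 - 2009 = 11
Birthday not yet reached in 2020, subtract 1

10 years old


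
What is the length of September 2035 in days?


September 2035

30 days


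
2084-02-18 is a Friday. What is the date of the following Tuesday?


Current: Friday
Target: Tuesday
Days ahead: 4

Next Tuesday: 2084-02-22


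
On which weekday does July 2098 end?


July 2098 has 31 days
Anchor: Jan 1, 2098. With p = 2098 - 1 = 2097: (p + p//4 - p//100 + p//400) mod 7 = (2097 + 524 - 20 + 5) mod 7 = 2606 mod 7 = 2 -> Wednesday (Mon=0 ... Sun=6)
Days before July (Jan-Jun): 181; July 1 index = (2 + 181) mod 7 = 1 -> Tuesday
Last day offset: 31 - 1 = 30 days
Weekday index = (1 + 30) mod 7 = 3

Thursday, July 31


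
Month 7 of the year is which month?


Month 7 of 12

July


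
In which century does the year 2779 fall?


Century = (year - 1) // 100 + 1
= (2779 - 1) // 100 + 1
= 2778 // 100 + 1
= 27 + 1

28th century


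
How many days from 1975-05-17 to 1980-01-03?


From 1975-05-17 to 1980-01-03
1975-05-17: days before May = 31 + 28 + 31 + 30 = 120 (1975 is not a leap year); day of year = 120 + 17 = 137
1980-01-03: day of year = 3
Rest of 1975: 365 - 137 = 228
Full years 1976 (366), 1977 (365), 1978 (365), 1979 (365): 1461
Total = 228 + 1461 + 3 = 1692

1692 days


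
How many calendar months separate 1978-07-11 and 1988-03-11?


From July 1978 to March 1988
10 years * 12 = 120 months, minus 4 months = 116

116 months


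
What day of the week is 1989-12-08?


Date: December 8, 1989
Anchor: Jan 1, 1989. With p = 1989 - 1 = 1988: (p + p//4 - p//100 + p//400) mod 7 = (1988 + 497 - 19 + 4) mod 7 = 2470 mod 7 = 6 -> Sunday (Mon=0 ... Sun=6)
Days before December (Jan-Nov): 334; offset = 334 + 8 - 1 = 341
Weekday index = (6 + 341) mod 7 = 4

Day of the week: Friday


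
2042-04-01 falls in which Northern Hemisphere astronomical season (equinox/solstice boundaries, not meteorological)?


Date: April 1
Astronomical Spring (approx.; exact equinox/solstice day varies by year): March 20 to June 20
April 1 falls within the Spring window

Spring


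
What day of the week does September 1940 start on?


Target: September 1, 1940
Anchor: Jan 1, 1940. With p = 1940 - 1 = 1939: (p + p//4 - p//100 + p//400) mod 7 = (1939 + 484 - 19 + 4) mod 7 = 2408 mod 7 = 0 -> Monday (Mon=0 ... Sun=6)
Days before September (Jan-Aug): 244 days
Weekday index = (0 + 244) mod 7 = 6

Sunday


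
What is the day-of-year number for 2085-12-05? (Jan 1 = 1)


Date: December 5, 2085
Days in months 1 through 11: 334
Plus 5 days in December

Day of year: 339
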